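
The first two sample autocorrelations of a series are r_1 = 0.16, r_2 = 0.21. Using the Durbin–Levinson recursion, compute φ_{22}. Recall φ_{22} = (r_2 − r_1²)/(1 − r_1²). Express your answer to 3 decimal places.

0.189

φ_{22} = (r_2 − r_1²) / (1 − r_1²)
r_1² = (0.16)² = 0.0256
Numerator = 0.21 − 0.0256 = 0.1844; denominator = 1 − 0.0256 = 0.9744
φ_{22} = 0.1844 / 0.9744 = 0.189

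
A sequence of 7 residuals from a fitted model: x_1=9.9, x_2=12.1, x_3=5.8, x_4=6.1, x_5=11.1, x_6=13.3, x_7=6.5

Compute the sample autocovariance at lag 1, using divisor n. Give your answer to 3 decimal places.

Mean x̄ = (9.9 + 12.1 + 5.8 + 6.1 + 11.1 + 13.3 + 6.5)/7 = 9.2571
Σ_{t=1}^{6}(x_t−x̄)(x_{t+1}−x̄) = -6.6004
γ_1 = -6.6004 / 7 = -0.943

-0.943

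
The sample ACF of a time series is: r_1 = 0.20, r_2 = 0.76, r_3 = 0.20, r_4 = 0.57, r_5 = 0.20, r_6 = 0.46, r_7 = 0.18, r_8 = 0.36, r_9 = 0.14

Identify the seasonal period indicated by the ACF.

2

The largest autocorrelation is r_2 = 0.76, with weaker echoes at lags 4 (0.57), 6 (0.46) and 8 (0.36); the remaining lags stay at or below 0.20.
The dominant spike at lag 2 indicates a seasonal period of 2.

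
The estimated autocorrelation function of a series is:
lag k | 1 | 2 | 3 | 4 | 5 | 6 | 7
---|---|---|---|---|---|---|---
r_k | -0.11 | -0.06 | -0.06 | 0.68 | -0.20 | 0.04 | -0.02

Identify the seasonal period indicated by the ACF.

The largest autocorrelation is r_4 = 0.68; the remaining lags stay at or below 0.04.
The dominant spike at lag 4 indicates a seasonal period of 4.

4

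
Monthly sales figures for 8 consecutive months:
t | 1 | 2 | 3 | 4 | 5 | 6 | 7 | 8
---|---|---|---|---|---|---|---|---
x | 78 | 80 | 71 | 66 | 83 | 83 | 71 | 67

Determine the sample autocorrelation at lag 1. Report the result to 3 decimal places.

0.069

Mean x̄ = (78 + 80 + 71 + 66 + 83 + 83 + 71 + 67)/8 = 74.8750
Deviations from mean: 3.1250, 5.1250, -3.8750, -8.8750, 8.1250, 8.1250, -3.8750, -7.8750
Σ(x_t−x̄)(x_{t+1}−x̄) = (16.0156) + (-19.8594) + (34.3906) + (-72.1094) + (66.0156) + (-31.4844) + (30.5156) = 23.4844
Denominator Σ(x_t−x̄)² = 338.8750
r_1 = 23.4844 / 338.8750 = 0.069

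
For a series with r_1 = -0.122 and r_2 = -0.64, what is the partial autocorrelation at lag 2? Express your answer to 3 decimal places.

φ_{22} = (r_2 − r_1²) / (1 − r_1²)
r_1² = (-0.122)² = 0.014884
Numerator = -0.64 − 0.0149 = -0.6549; denominator = 1 − 0.0149 = 0.9851
φ_{22} = -0.6549 / 0.9851 = -0.665

-0.665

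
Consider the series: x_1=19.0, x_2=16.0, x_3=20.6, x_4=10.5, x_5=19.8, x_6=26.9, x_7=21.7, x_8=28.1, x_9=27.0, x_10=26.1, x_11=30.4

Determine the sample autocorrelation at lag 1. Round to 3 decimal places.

Mean x̄ = (19.0 + 16.0 + 20.6 + 10.5 + 19.8 + 26.9 + 21.7 + 28.1 + 27.0 + 26.1 + 30.4)/11 = 22.3727
Numerator Σ_{t=1}^{10}(x_t−x̄)(x_{t+1}−x̄) = 139.5056
Denominator Σ(x_t−x̄)² = 356.2018
r_1 = 139.5056 / 356.2018 = 0.392

0.392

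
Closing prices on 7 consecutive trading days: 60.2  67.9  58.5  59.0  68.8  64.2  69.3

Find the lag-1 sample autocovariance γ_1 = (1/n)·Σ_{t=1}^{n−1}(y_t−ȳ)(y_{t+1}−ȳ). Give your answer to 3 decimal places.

-4.396

Mean ȳ = (60.2 + 67.9 + 58.5 + 59.0 + 68.8 + 64.2 + 69.3)/7 = 63.9857
Deviations: -3.7857, 3.9143, -5.4857, -4.9857, 4.8143, 0.2143, 5.3143
Σ_{t=1}^{6}(y_t−ȳ)(y_{t+1}−ȳ) = -30.7731
γ_1 = -30.7731 / 7 = -4.396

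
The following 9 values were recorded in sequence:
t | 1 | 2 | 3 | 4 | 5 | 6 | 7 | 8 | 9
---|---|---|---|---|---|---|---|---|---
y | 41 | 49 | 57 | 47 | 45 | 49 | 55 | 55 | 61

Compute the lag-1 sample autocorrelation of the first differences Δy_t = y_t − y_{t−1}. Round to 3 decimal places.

-0.005

First differences Δy: 8, 8, -10, -2, 4, 6, 0, 6
Mean of differences = 2.5000
Numerator Σ(Δy_t−Δȳ)(Δy_{t+1}−Δȳ) = -1.2500
Denominator Σ(Δy_t−Δȳ)² = 270.0000
r_1(Δy) = -1.2500 / 270.0000 = -0.005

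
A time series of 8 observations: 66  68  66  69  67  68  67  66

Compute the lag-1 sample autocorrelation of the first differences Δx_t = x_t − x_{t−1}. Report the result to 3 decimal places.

First differences Δx: 2, -2, 3, -2, 1, -1, -1
Mean of differences = 0.0000
Numerator Σ(Δx_t−Δx̄)(Δx_{t+1}−Δx̄) = -18.0000
Denominator Σ(Δx_t−Δx̄)² = 24.0000
r_1(Δx) = -18.0000 / 24.0000 = -0.750

-0.750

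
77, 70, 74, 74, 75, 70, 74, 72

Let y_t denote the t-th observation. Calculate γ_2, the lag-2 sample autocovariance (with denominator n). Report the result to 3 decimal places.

0.578

Mean ȳ = (77 + 70 + 74 + 74 + 75 + 70 + 74 + 72)/8 = 73.2500
Deviations: 3.7500, -3.2500, 0.7500, 0.7500, 1.7500, -3.2500, 0.7500, -1.2500
Σ_{t=1}^{6}(y_t−ȳ)(y_{t+2}−ȳ) = 4.6250
γ_2 = 4.6250 / 8 = 0.578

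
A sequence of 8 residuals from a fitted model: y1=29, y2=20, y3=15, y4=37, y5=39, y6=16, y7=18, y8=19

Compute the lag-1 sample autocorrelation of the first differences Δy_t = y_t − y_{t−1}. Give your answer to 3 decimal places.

First differences Δy: -9, -5, 22, 2, -23, 2, 1
Mean of differences = -1.4286
Numerator Σ(Δy_t−Δȳ)(Δy_{t+1}−Δȳ) = -115.8980
Denominator Σ(Δy_t−Δȳ)² = 1113.7143
r_1(Δy) = -115.8980 / 1113.7143 = -0.104

-0.104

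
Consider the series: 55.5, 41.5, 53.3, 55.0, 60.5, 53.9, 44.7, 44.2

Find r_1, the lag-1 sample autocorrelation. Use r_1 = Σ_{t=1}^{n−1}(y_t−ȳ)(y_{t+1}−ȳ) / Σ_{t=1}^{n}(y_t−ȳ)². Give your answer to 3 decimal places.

0.109

Mean ȳ = (55.5 + 41.5 + 53.3 + 55.0 + 60.5 + 53.9 + 44.7 + 44.2)/8 = 51.0750
Σ(y_t−ȳ)(y_{t+1}−ȳ) = (-42.3694) + (-21.3044) + (8.7331) + (36.9931) + (26.6256) + (-18.0094) + (43.8281) = 34.4969
Denominator Σ(y_t−ȳ)² = 316.3350
r_1 = 34.4969 / 316.3350 = 0.109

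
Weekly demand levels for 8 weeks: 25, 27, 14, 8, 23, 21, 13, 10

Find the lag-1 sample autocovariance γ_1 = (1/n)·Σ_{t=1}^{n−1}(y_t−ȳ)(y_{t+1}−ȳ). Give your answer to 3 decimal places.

7.014

Mean ȳ = (25 + 27 + 14 + 8 + 23 + 21 + 13 + 10)/8 = 17.6250
Σ_{t=1}^{7}(y_t−ȳ)(y_{t+1}−ȳ) = 56.1094
γ_1 = 56.1094 / 8 = 7.014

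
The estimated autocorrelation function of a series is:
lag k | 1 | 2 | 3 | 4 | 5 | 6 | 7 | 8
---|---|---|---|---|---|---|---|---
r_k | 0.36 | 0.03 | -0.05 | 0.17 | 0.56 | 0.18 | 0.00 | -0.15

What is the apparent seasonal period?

The largest autocorrelation is r_5 = 0.56; the remaining lags stay at or below 0.36. The elevated value at lag 1 (0.36), dropping to 0.03 at lag 2, reflects decaying short-term dependence rather than seasonality.
The dominant spike at lag 5 indicates a seasonal period of 5.

5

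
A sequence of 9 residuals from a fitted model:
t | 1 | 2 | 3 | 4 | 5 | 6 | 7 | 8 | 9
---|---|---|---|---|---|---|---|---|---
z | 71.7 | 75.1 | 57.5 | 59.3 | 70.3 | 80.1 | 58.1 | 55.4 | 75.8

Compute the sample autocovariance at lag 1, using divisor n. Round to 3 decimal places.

-6.989

Mean z̄ = (71.7 + 75.1 + 57.5 + 59.3 + 70.3 + 80.1 + 58.1 + 55.4 + 75.8)/9 = 67.0333
Σ_{t=1}^{8}(z_t−z̄)(z_{t+1}−z̄) = -62.9011
γ_1 = -62.9011 / 9 = -6.989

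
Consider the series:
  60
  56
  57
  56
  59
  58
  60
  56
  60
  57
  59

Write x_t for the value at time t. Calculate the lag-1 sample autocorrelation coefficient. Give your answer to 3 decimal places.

-0.464

Mean x̄ = (60 + 56 + 57 + 56 + 59 + 58 + 60 + 56 + 60 + 57 + 59)/11 = 58.0000
Numerator Σ_{t=1}^{10}(x_t−x̄)(x_{t+1}−x̄) = -13.0000
Denominator Σ(x_t−x̄)² = 28.0000
r_1 = -13.0000 / 28.0000 = -0.464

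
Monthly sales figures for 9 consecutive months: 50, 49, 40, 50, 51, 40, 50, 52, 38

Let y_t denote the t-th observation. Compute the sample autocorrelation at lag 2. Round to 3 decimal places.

Mean ȳ = (50 + 49 + 40 + 50 + 51 + 40 + 50 + 52 + 38)/9 = 46.6667
Σ(y_t−ȳ)(y_{t+2}−ȳ) = (-22.2222) + (7.7778) + (-28.8889) + (-22.2222) + (14.4444) + (-35.5556) + (-28.8889) = -115.5556
Denominator Σ(y_t−ȳ)² = 250.0000
r_2 = -115.5556 / 250.0000 = -0.462

-0.462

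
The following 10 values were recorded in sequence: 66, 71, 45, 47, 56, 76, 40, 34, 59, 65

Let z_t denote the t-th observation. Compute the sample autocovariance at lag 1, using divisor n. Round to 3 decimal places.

7.499

Mean z̄ = (66 + 71 + 45 + 47 + 56 + 76 + 40 + 34 + 59 + 65)/10 = 55.9000
Σ_{t=1}^{9}(z_t−z̄)(z_{t+1}−z̄) = 74.9900
γ_1 = 74.9900 / 10 = 7.499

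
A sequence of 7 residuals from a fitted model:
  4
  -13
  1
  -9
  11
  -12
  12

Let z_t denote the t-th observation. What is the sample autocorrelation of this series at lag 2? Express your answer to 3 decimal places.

Mean z̄ = (4 − 13 + 1 − 9 + 11 − 12 + 12)/7 = -0.8571
Deviations from mean: 4.8571, -12.1429, 1.8571, -8.1429, 11.8571, -11.1429, 12.8571
Numerator Σ_{t=1}^{5}(z_t−z̄)(z_{t+2}−z̄) = 373.1020
Denominator Σ(z_t−z̄)² = 670.8571
r_2 = 373.1020 / 670.8571 = 0.556

0.556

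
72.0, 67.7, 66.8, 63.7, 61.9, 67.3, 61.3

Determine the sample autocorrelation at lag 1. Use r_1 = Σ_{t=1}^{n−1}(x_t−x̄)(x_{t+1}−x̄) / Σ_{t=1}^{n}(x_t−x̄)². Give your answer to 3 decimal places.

Mean x̄ = (72.0 + 67.7 + 66.8 + 63.7 + 61.9 + 67.3 + 61.3)/7 = 65.8143
Deviations from mean: 6.1857, 1.8857, 0.9857, -2.1143, -3.9143, 1.4857, -4.5143
Numerator Σ_{t=1}^{6}(x_t−x̄)(x_{t+1}−x̄) = 7.1927
Denominator Σ(x_t−x̄)² = 85.1686
r_1 = 7.1927 / 85.1686 = 0.084

0.084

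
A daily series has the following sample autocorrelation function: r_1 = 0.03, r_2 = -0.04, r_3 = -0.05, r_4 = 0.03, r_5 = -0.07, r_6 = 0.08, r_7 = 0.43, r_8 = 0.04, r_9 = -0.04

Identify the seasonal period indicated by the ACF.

The largest autocorrelation is r_7 = 0.43; the remaining lags stay at or below 0.08.
The dominant spike at lag 7 indicates a seasonal period of 7.

7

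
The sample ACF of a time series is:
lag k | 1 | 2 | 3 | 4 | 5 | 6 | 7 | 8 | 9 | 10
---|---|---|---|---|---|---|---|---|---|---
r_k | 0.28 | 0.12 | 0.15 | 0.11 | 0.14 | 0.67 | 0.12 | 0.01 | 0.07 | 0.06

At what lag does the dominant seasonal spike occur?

6

The largest autocorrelation is r_6 = 0.67; the remaining lags stay at or below 0.28. The elevated value at lag 1 (0.28), dropping to 0.12 at lag 2, reflects decaying short-term dependence rather than seasonality.
The dominant spike at lag 6 indicates a seasonal period of 6.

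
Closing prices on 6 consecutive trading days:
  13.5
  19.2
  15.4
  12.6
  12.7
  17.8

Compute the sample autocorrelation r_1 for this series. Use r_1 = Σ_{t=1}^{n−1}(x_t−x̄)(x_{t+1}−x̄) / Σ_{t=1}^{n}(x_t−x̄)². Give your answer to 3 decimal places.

-0.168

Mean x̄ = (13.5 + 19.2 + 15.4 + 12.6 + 12.7 + 17.8)/6 = 15.2000
Deviations from mean: -1.7000, 4.0000, 0.2000, -2.6000, -2.5000, 2.6000
Numerator Σ_{t=1}^{5}(x_t−x̄)(x_{t+1}−x̄) = -6.5200
Denominator Σ(x_t−x̄)² = 38.7000
r_1 = -6.5200 / 38.7000 = -0.168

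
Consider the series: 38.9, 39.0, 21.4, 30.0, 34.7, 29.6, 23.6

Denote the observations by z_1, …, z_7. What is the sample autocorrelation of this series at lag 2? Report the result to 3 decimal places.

-0.501

Mean z̄ = (38.9 + 39.0 + 21.4 + 30.0 + 34.7 + 29.6 + 23.6)/7 = 31.0286
Deviations from mean: 7.8714, 7.9714, -9.6286, -1.0286, 3.6714, -1.4286, -7.4286
Σ(z_t−z̄)(z_{t+2}−z̄) = (-75.7906) + (-8.1992) + (-35.3506) + (1.4694) + (-27.2735) = -145.1445
Denominator Σ(z_t−z̄)² = 289.9743
r_2 = -145.1445 / 289.9743 = -0.501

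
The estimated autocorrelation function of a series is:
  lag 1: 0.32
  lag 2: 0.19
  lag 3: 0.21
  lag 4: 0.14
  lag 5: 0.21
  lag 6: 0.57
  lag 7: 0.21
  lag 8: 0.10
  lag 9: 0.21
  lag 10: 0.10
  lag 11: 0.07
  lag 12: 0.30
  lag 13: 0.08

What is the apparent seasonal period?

The largest autocorrelation is r_6 = 0.57; the remaining lags stay at or below 0.32. The elevated value at lag 1 (0.32), dropping to 0.19 at lag 2, reflects decaying short-term dependence rather than seasonality.
The dominant spike at lag 6 indicates a seasonal period of 6.

6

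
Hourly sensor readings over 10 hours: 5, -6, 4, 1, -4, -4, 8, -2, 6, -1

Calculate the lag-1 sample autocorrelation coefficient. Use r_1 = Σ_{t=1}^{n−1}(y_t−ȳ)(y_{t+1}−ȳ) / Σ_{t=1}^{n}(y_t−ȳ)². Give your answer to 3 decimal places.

Mean ȳ = (5 − 6 + 4 + 1 − 4 − 4 + 8 − 2 + 6 − 1)/10 = 0.7000
Numerator Σ_{t=1}^{9}(y_t−ȳ)(y_{t+1}−ȳ) = -106.5900
Denominator Σ(y_t−ȳ)² = 210.1000
r_1 = -106.5900 / 210.1000 = -0.507

-0.507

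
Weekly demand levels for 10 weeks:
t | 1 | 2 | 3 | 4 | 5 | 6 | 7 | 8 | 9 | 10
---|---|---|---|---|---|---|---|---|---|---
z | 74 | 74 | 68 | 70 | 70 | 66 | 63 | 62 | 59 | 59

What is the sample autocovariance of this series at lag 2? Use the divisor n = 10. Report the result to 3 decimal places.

Mean z̄ = (74 + 74 + 68 + 70 + 70 + 66 + 63 + 62 + 59 + 59)/10 = 66.5000
Σ_{t=1}^{8}(z_t−z̄)(z_{t+2}−z̄) = 91.0000
γ_2 = 91.0000 / 10 = 9.100

9.100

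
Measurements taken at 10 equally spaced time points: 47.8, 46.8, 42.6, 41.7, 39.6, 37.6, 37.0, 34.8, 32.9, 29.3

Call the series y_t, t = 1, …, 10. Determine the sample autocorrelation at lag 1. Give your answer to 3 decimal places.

0.648

Mean ȳ = (47.8 + 46.8 + 42.6 + 41.7 + 39.6 + 37.6 + 37.0 + 34.8 + 32.9 + 29.3)/10 = 39.0100
Numerator Σ_{t=1}^{9}(y_t−ȳ)(y_{t+1}−ȳ) = 203.1999
Denominator Σ(y_t−ȳ)² = 313.7890
r_1 = 203.1999 / 313.7890 = 0.648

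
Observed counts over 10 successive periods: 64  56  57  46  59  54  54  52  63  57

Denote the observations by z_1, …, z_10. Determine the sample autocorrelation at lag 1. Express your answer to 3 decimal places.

Mean z̄ = (64 + 56 + 57 + 46 + 59 + 54 + 54 + 52 + 63 + 57)/10 = 56.2000
Numerator Σ_{t=1}^{9}(z_t−z̄)(z_{t+1}−z̄) = -53.6400
Denominator Σ(z_t−z̄)² = 247.6000
r_1 = -53.6400 / 247.6000 = -0.217

-0.217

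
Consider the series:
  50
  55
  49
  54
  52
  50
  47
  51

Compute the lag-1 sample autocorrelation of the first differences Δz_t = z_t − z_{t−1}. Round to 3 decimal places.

First differences Δz: 5, -6, 5, -2, -2, -3, 4
Mean of differences = 0.1429
Numerator Σ(Δz_t−Δz̄)(Δz_{t+1}−Δz̄) = -70.8776
Denominator Σ(Δz_t−Δz̄)² = 118.8571
r_1(Δz) = -70.8776 / 118.8571 = -0.596

-0.596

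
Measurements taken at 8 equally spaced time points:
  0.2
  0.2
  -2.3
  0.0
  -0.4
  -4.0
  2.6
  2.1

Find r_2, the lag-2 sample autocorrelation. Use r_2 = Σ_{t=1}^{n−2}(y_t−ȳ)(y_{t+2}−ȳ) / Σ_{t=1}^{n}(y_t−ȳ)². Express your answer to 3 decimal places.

-0.321

Mean ȳ = (0.2 + 0.2 − 2.3 + 0.0 − 0.4 − 4.0 + 2.6 + 2.1)/8 = -0.2000
Deviations from mean: 0.4000, 0.4000, -2.1000, 0.2000, -0.2000, -3.8000, 2.8000, 2.3000
Σ(y_t−ȳ)(y_{t+2}−ȳ) = (-0.8400) + (0.0800) + (0.4200) + (-0.7600) + (-0.5600) + (-8.7400) = -10.4000
Denominator Σ(y_t−ȳ)² = 32.3800
r_2 = -10.4000 / 32.3800 = -0.321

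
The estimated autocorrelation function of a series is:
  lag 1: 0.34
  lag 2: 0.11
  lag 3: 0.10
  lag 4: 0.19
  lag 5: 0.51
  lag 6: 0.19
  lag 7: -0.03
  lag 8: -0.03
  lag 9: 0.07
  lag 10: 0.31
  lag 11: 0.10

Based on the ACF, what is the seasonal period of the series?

5

The largest autocorrelation is r_5 = 0.51; the remaining lags stay at or below 0.34. The elevated value at lag 1 (0.34), dropping to 0.11 at lag 2, reflects decaying short-term dependence rather than seasonality.
The dominant spike at lag 5 indicates a seasonal period of 5.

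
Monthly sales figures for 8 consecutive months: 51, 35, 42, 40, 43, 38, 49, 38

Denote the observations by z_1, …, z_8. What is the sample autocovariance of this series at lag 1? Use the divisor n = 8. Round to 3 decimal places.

Mean z̄ = (51 + 35 + 42 + 40 + 43 + 38 + 49 + 38)/8 = 42.0000
Σ_{t=1}^{7}(z_t−z̄)(z_{t+1}−z̄) = -125.0000
γ_1 = -125.0000 / 8 = -15.625

-15.625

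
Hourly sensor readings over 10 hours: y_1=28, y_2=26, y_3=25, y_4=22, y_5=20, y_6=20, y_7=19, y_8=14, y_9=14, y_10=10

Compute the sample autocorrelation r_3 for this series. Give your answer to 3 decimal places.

0.080

Mean ȳ = (28 + 26 + 25 + 22 + 20 + 20 + 19 + 14 + 14 + 10)/10 = 19.8000
Numerator Σ_{t=1}^{7}(y_t−ȳ)(y_{t+3}−ȳ) = 24.0800
Denominator Σ(y_t−ȳ)² = 301.6000
r_3 = 24.0800 / 301.6000 = 0.080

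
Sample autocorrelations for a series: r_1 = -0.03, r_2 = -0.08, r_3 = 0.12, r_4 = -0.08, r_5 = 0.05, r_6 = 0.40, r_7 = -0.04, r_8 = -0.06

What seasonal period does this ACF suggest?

6

The largest autocorrelation is r_6 = 0.40; the remaining lags stay at or below 0.12.
The dominant spike at lag 6 indicates a seasonal period of 6.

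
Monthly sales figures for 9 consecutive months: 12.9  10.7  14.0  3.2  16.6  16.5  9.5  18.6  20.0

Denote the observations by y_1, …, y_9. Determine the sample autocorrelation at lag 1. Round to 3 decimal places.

Mean ȳ = (12.9 + 10.7 + 14.0 + 3.2 + 16.6 + 16.5 + 9.5 + 18.6 + 20.0)/9 = 13.5556
Numerator Σ_{t=1}^{8}(y_t−ȳ)(y_{t+1}−ȳ) = -26.4531
Denominator Σ(y_t−ȳ)² = 217.3822
r_1 = -26.4531 / 217.3822 = -0.122

-0.122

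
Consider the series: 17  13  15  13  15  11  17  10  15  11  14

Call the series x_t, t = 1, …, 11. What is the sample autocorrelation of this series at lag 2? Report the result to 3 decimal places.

Mean x̄ = (17 + 13 + 15 + 13 + 15 + 11 + 17 + 10 + 15 + 11 + 14)/11 = 13.7273
Numerator Σ_{t=1}^{9}(x_t−x̄)(x_{t+2}−x̄) = 37.3058
Denominator Σ(x_t−x̄)² = 56.1818
r_2 = 37.3058 / 56.1818 = 0.664

0.664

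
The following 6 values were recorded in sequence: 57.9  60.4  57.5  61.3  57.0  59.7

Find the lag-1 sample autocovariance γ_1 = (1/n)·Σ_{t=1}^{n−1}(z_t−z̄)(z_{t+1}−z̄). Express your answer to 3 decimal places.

Mean z̄ = (57.9 + 60.4 + 57.5 + 61.3 + 57.0 + 59.7)/6 = 58.9667
Σ_{t=1}^{5}(z_t−z̄)(z_{t+1}−z̄) = -13.0844
γ_1 = -13.0844 / 6 = -2.181

-2.181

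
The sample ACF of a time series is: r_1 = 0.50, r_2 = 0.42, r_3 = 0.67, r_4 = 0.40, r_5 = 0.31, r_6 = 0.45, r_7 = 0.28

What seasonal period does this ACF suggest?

The largest autocorrelation is r_3 = 0.67; the remaining lags stay at or below 0.50. The elevated value at lag 1 (0.50), dropping to 0.42 at lag 2, reflects decaying short-term dependence rather than seasonality.
The dominant spike at lag 3 indicates a seasonal period of 3.

3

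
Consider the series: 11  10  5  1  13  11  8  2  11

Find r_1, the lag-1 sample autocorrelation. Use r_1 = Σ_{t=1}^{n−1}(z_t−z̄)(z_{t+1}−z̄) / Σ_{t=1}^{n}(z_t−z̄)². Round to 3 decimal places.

Mean z̄ = (11 + 10 + 5 + 1 + 13 + 11 + 8 + 2 + 11)/9 = 8.0000
Numerator Σ_{t=1}^{8}(z_t−z̄)(z_{t+1}−z̄) = -17.0000
Denominator Σ(z_t−z̄)² = 150.0000
r_1 = -17.0000 / 150.0000 = -0.113

-0.113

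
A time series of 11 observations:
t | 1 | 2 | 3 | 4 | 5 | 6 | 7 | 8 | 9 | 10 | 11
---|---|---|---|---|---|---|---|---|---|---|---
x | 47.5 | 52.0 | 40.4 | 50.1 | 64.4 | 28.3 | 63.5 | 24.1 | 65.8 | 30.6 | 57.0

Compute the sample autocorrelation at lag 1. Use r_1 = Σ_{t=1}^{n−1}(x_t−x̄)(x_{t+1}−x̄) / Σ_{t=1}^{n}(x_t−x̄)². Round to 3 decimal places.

Mean x̄ = (47.5 + 52.0 + 40.4 + 50.1 + 64.4 + 28.3 + 63.5 + 24.1 + 65.8 + 30.6 + 57.0)/11 = 47.6091
Numerator Σ_{t=1}^{10}(x_t−x̄)(x_{t+1}−x̄) = -1909.6964
Denominator Σ(x_t−x̄)² = 2245.8491
r_1 = -1909.6964 / 2245.8491 = -0.850

-0.850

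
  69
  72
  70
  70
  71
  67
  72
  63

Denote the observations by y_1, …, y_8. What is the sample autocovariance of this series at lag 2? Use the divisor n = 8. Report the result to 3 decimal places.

2.547

Mean ȳ = (69 + 72 + 70 + 70 + 71 + 67 + 72 + 63)/8 = 69.2500
Σ_{t=1}^{6}(y_t−ȳ)(y_{t+2}−ȳ) = 20.3750
γ_2 = 20.3750 / 8 = 2.547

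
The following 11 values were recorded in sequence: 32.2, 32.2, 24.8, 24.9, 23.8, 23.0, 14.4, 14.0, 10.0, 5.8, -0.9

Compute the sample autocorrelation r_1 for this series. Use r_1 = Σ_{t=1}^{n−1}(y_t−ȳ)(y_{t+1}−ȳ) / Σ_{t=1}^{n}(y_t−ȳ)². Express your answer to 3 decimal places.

0.664

Mean ȳ = (32.2 + 32.2 + 24.8 + 24.9 + 23.8 + 23.0 + 14.4 + 14.0 + 10.0 + 5.8 − 0.9)/11 = 18.5636
Numerator Σ_{t=1}^{10}(y_t−ȳ)(y_{t+1}−ȳ) = 764.2587
Denominator Σ(y_t−ȳ)² = 1151.2855
r_1 = 764.2587 / 1151.2855 = 0.664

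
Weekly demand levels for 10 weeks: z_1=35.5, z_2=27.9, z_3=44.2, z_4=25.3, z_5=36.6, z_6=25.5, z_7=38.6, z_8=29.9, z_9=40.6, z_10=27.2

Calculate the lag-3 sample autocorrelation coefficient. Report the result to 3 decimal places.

-0.633

Mean z̄ = (35.5 + 27.9 + 44.2 + 25.3 + 36.6 + 25.5 + 38.6 + 29.9 + 40.6 + 27.2)/10 = 33.1300
Σ(z_t−z̄)(z_{t+3}−z̄) = (-18.5571) + (-18.1481) + (-84.4641) + (-42.8301) + (-11.2081) + (-56.9961) + (-32.4371) = -264.6407
Denominator Σ(z_t−z̄)² = 418.4010
r_3 = -264.6407 / 418.4010 = -0.633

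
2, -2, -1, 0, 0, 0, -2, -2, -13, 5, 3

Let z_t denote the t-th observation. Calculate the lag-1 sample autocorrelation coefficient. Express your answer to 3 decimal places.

-0.173

Mean z̄ = (2 − 2 − 1 + 0 + 0 + 0 − 2 − 2 − 13 + 5 + 3)/11 = -0.9091
Numerator Σ_{t=1}^{10}(z_t−z̄)(z_{t+1}−z̄) = -36.4628
Denominator Σ(z_t−z̄)² = 210.9091
r_1 = -36.4628 / 210.9091 = -0.173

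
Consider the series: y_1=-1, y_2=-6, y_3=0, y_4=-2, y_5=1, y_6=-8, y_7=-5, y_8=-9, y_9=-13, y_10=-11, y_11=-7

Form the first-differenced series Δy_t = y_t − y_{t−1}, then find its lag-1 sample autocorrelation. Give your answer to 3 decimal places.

-0.477

First differences Δy: -5, 6, -2, 3, -9, 3, -4, -4, 2, 4
Mean of differences = -0.6000
Numerator Σ(Δy_t−Δȳ)(Δy_{t+1}−Δȳ) = -101.3600
Denominator Σ(Δy_t−Δȳ)² = 212.4000
r_1(Δy) = -101.3600 / 212.4000 = -0.477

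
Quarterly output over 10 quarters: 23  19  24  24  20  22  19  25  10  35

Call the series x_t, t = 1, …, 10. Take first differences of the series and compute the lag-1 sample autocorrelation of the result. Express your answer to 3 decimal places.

First differences Δx: -4, 5, 0, -4, 2, -3, 6, -15, 25
Mean of differences = 1.3333
Numerator Σ(Δx_t−Δx̄)(Δx_{t+1}−Δx̄) = -506.7778
Denominator Σ(Δx_t−Δx̄)² = 940.0000
r_1(Δx) = -506.7778 / 940.0000 = -0.539

-0.539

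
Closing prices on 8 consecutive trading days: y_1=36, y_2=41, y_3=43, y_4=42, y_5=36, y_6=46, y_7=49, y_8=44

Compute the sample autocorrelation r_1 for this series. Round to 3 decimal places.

0.156

Mean ȳ = (36 + 41 + 43 + 42 + 36 + 46 + 49 + 44)/8 = 42.1250
Deviations from mean: -6.1250, -1.1250, 0.8750, -0.1250, -6.1250, 3.8750, 6.8750, 1.8750
Σ(y_t−ȳ)(y_{t+1}−ȳ) = (6.8906) + (-0.9844) + (-0.1094) + (0.7656) + (-23.7344) + (26.6406) + (12.8906) = 22.3594
Denominator Σ(y_t−ȳ)² = 142.8750
r_1 = 22.3594 / 142.8750 = 0.156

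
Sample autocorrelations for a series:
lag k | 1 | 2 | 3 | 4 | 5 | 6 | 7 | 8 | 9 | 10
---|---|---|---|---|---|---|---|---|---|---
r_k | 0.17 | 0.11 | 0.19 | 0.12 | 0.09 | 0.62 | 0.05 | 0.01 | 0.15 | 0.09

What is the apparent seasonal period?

6

The largest autocorrelation is r_6 = 0.62; the remaining lags stay at or below 0.19.
The dominant spike at lag 6 indicates a seasonal period of 6.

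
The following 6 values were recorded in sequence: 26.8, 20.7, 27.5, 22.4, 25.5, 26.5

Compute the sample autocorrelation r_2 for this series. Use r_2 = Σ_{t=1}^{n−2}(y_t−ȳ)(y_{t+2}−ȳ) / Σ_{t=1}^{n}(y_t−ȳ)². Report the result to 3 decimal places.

0.350

Mean ȳ = (26.8 + 20.7 + 27.5 + 22.4 + 25.5 + 26.5)/6 = 24.9000
Σ(y_t−ȳ)(y_{t+2}−ȳ) = (4.9400) + (10.5000) + (1.5600) + (-4.0000) = 13.0000
Denominator Σ(y_t−ȳ)² = 37.1800
r_2 = 13.0000 / 37.1800 = 0.350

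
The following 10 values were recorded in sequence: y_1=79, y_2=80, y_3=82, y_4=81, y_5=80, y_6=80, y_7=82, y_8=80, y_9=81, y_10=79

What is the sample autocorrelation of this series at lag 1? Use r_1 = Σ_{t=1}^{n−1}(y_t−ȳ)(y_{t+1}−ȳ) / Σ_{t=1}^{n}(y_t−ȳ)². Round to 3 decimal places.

-0.150

Mean ȳ = (79 + 80 + 82 + 81 + 80 + 80 + 82 + 80 + 81 + 79)/10 = 80.4000
Numerator Σ_{t=1}^{9}(y_t−ȳ)(y_{t+1}−ȳ) = -1.5600
Denominator Σ(y_t−ȳ)² = 10.4000
r_1 = -1.5600 / 10.4000 = -0.150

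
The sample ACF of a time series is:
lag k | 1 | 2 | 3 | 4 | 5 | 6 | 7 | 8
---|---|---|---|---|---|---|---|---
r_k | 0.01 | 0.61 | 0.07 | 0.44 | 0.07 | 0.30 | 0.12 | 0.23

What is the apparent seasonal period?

The largest autocorrelation is r_2 = 0.61, with weaker echoes at lags 4 (0.44), 6 (0.30) and 8 (0.23); the remaining lags stay at or below 0.12.
The dominant spike at lag 2 indicates a seasonal period of 2.

2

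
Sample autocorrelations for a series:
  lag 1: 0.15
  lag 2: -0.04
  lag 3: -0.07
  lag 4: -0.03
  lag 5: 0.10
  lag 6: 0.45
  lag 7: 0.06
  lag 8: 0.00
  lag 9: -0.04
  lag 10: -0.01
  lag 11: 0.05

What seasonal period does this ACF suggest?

6

The largest autocorrelation is r_6 = 0.45; the remaining lags stay at or below 0.15.
The dominant spike at lag 6 indicates a seasonal period of 6.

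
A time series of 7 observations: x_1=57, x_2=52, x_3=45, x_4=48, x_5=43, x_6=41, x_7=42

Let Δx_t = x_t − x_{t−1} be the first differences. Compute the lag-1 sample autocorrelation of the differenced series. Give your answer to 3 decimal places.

First differences Δx: -5, -7, 3, -5, -2, 1
Mean of differences = -2.5000
Numerator Σ(Δx_t−Δx̄)(Δx_{t+1}−Δx̄) = -26.7500
Denominator Σ(Δx_t−Δx̄)² = 75.5000
r_1(Δx) = -26.7500 / 75.5000 = -0.354

-0.354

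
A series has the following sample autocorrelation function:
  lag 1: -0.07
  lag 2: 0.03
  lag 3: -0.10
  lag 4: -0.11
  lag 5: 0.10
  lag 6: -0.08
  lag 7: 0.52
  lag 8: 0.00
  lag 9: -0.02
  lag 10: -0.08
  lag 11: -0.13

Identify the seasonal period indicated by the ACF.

7

The largest autocorrelation is r_7 = 0.52; the remaining lags stay at or below 0.10.
The dominant spike at lag 7 indicates a seasonal period of 7.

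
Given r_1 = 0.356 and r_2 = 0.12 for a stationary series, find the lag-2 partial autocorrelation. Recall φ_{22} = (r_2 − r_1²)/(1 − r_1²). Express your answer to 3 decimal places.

-0.008

φ_{22} = (r_2 − r_1²) / (1 − r_1²)
r_1² = (0.356)² = 0.126736
Numerator = 0.12 − 0.1267 = -0.0067; denominator = 1 − 0.1267 = 0.8733
φ_{22} = -0.0067 / 0.8733 = -0.008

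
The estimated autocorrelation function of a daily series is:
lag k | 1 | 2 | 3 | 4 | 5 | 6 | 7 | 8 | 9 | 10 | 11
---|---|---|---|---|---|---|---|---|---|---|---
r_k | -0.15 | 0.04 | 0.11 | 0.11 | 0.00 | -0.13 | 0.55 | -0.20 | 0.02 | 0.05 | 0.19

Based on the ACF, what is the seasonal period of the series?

7

The largest autocorrelation is r_7 = 0.55; the remaining lags stay at or below 0.19.
The dominant spike at lag 7 indicates a seasonal period of 7.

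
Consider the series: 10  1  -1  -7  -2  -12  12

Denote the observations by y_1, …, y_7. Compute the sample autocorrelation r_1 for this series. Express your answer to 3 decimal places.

Mean ȳ = (10 + 1 − 1 − 7 − 2 − 12 + 12)/7 = 0.1429
Σ(y_t−ȳ)(y_{t+1}−ȳ) = (8.4490) + (-0.9796) + (8.1633) + (15.3061) + (26.0204) + (-143.9796) = -87.0204
Denominator Σ(y_t−ȳ)² = 442.8571
r_1 = -87.0204 / 442.8571 = -0.196

-0.196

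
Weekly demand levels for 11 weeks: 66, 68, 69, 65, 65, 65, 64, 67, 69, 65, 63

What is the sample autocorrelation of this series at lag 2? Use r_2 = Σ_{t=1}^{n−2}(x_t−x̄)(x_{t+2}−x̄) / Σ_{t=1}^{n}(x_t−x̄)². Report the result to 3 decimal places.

-0.475

Mean x̄ = (66 + 68 + 69 + 65 + 65 + 65 + 64 + 67 + 69 + 65 + 63)/11 = 66.0000
Numerator Σ_{t=1}^{9}(x_t−x̄)(x_{t+2}−x̄) = -19.0000
Denominator Σ(x_t−x̄)² = 40.0000
r_2 = -19.0000 / 40.0000 = -0.475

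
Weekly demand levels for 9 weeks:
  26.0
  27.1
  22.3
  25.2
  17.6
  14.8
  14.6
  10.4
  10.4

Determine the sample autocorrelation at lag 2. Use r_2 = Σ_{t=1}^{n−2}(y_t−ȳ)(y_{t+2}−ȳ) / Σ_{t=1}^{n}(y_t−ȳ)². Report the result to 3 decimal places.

0.350

Mean ȳ = (26.0 + 27.1 + 22.3 + 25.2 + 17.6 + 14.8 + 14.6 + 10.4 + 10.4)/9 = 18.7111
Σ(y_t−ȳ)(y_{t+2}−ȳ) = (26.1590) + (54.4346) + (-3.9877) + (-25.3788) + (4.5679) + (32.5057) + (34.1679) = 122.4686
Denominator Σ(y_t−ȳ)² = 350.0689
r_2 = 122.4686 / 350.0689 = 0.350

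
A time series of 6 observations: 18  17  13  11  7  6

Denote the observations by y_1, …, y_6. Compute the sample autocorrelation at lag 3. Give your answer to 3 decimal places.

-0.298

Mean ȳ = (18 + 17 + 13 + 11 + 7 + 6)/6 = 12.0000
Deviations from mean: 6.0000, 5.0000, 1.0000, -1.0000, -5.0000, -6.0000
Numerator Σ_{t=1}^{3}(y_t−ȳ)(y_{t+3}−ȳ) = -37.0000
Denominator Σ(y_t−ȳ)² = 124.0000
r_3 = -37.0000 / 124.0000 = -0.298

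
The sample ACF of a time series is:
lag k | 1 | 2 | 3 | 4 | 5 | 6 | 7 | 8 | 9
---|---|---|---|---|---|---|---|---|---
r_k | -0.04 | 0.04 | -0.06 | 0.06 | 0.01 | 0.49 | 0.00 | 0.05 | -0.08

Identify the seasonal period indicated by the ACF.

The largest autocorrelation is r_6 = 0.49; the remaining lags stay at or below 0.06.
The dominant spike at lag 6 indicates a seasonal period of 6.

6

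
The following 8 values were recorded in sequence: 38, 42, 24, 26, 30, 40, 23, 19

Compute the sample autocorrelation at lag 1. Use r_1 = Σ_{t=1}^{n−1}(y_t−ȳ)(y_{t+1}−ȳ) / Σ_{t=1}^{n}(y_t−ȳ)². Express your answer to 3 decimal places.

0.101

Mean ȳ = (38 + 42 + 24 + 26 + 30 + 40 + 23 + 19)/8 = 30.2500
Deviations from mean: 7.7500, 11.7500, -6.2500, -4.2500, -0.2500, 9.7500, -7.2500, -11.2500
Numerator Σ_{t=1}^{7}(y_t−ȳ)(y_{t+1}−ȳ) = 53.6875
Denominator Σ(y_t−ȳ)² = 529.5000
r_1 = 53.6875 / 529.5000 = 0.101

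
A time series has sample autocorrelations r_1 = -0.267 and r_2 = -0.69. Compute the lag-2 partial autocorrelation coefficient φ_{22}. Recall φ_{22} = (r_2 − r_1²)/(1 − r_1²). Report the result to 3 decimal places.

φ_{22} = (r_2 − r_1²) / (1 − r_1²)
r_1² = (-0.267)² = 0.071289
Numerator = -0.69 − 0.0713 = -0.7613; denominator = 1 − 0.0713 = 0.9287
φ_{22} = -0.7613 / 0.9287 = -0.820

-0.820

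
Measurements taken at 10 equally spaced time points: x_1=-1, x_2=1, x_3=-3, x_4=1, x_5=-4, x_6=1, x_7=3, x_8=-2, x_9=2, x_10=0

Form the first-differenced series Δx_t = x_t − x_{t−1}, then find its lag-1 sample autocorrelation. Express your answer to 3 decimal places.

-0.720

First differences Δx: 2, -4, 4, -5, 5, 2, -5, 4, -2
Mean of differences = 0.1111
Numerator Σ(Δx_t−Δx̄)(Δx_{t+1}−Δx̄) = -97.1235
Denominator Σ(Δx_t−Δx̄)² = 134.8889
r_1(Δx) = -97.1235 / 134.8889 = -0.720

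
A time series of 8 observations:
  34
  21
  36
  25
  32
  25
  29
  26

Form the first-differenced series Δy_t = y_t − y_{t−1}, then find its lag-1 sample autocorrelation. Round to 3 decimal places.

First differences Δy: -13, 15, -11, 7, -7, 4, -3
Mean of differences = -1.1429
Numerator Σ(Δy_t−Δȳ)(Δy_{t+1}−Δȳ) = -518.1633
Denominator Σ(Δy_t−Δȳ)² = 628.8571
r_1(Δy) = -518.1633 / 628.8571 = -0.824

-0.824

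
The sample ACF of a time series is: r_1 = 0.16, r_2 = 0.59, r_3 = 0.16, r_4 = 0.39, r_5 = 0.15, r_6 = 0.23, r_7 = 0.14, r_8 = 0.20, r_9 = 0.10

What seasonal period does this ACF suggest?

The largest autocorrelation is r_2 = 0.59, with weaker echoes at lags 4 (0.39), 6 (0.23) and 8 (0.20); the remaining lags stay at or below 0.16.
The dominant spike at lag 2 indicates a seasonal period of 2.

2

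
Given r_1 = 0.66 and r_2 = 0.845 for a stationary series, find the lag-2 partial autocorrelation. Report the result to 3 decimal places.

0.725

φ_{22} = (r_2 − r_1²) / (1 − r_1²)
r_1² = (0.66)² = 0.4356
Numerator = 0.845 − 0.4356 = 0.4094; denominator = 1 − 0.4356 = 0.5644
φ_{22} = 0.4094 / 0.5644 = 0.725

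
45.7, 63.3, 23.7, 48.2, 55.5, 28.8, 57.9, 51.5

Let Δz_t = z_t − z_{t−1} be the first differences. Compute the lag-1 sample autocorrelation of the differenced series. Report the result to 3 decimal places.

-0.640

First differences Δz: 17.6, -39.6, 24.5, 7.3, -26.7, 29.1, -6.4
Mean of differences = 0.8286
Numerator Σ(Δz_t−Δz̄)(Δz_{t+1}−Δz̄) = -2642.6422
Denominator Σ(Δz_t−Δz̄)² = 4127.3143
r_1(Δz) = -2642.6422 / 4127.3143 = -0.640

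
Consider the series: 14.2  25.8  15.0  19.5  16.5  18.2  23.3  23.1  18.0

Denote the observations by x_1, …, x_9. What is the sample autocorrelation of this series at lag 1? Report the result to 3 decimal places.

Mean x̄ = (14.2 + 25.8 + 15.0 + 19.5 + 16.5 + 18.2 + 23.3 + 23.1 + 18.0)/9 = 19.2889
Numerator Σ_{t=1}^{8}(x_t−x̄)(x_{t+1}−x̄) = -53.5101
Denominator Σ(x_t−x̄)² = 127.9689
r_1 = -53.5101 / 127.9689 = -0.418

-0.418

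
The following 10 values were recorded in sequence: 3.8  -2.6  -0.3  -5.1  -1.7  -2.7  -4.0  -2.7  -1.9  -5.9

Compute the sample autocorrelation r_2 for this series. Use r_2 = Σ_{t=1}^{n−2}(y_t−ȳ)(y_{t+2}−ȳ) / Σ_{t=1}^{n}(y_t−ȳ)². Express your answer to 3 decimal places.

Mean ȳ = (3.8 − 2.6 − 0.3 − 5.1 − 1.7 − 2.7 − 4.0 − 2.7 − 1.9 − 5.9)/10 = -2.3100
Numerator Σ_{t=1}^{8}(y_t−ȳ)(y_{t+2}−ȳ) = 15.2328
Denominator Σ(y_t−ȳ)² = 65.8290
r_2 = 15.2328 / 65.8290 = 0.231

0.231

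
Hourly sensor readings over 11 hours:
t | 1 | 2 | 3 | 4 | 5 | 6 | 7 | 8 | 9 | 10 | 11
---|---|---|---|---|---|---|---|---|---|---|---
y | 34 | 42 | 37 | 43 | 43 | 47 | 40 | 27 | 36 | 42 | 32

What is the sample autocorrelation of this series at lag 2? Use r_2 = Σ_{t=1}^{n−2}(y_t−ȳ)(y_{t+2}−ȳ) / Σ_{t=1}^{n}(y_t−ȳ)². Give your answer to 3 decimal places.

-0.188

Mean ȳ = (34 + 42 + 37 + 43 + 43 + 47 + 40 + 27 + 36 + 42 + 32)/11 = 38.4545
Numerator Σ_{t=1}^{9}(y_t−ȳ)(y_{t+2}−ȳ) = -64.5950
Denominator Σ(y_t−ȳ)² = 342.7273
r_2 = -64.5950 / 342.7273 = -0.188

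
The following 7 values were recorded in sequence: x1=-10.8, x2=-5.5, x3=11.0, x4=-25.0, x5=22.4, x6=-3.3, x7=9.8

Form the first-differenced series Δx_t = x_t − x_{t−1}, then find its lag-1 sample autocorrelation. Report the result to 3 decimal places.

-0.822

First differences Δx: 5.3, 16.5, -36.0, 47.4, -25.7, 13.1
Mean of differences = 3.4333
Numerator Σ(Δx_t−Δx̄)(Δx_{t+1}−Δx̄) = -3787.1411
Denominator Σ(Δx_t−Δx̄)² = 4604.4733
r_1(Δx) = -3787.1411 / 4604.4733 = -0.822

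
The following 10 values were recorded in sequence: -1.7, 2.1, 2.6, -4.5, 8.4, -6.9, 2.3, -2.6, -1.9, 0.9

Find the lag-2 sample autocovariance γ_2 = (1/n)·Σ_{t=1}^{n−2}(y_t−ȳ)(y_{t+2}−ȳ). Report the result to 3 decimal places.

Mean ȳ = (-1.7 + 2.1 + 2.6 − 4.5 + 8.4 − 6.9 + 2.3 − 2.6 − 1.9 + 0.9)/10 = -0.1300
Σ_{t=1}^{8}(y_t−ȳ)(y_{t+2}−ȳ) = 69.4452
γ_2 = 69.4452 / 10 = 6.945

6.945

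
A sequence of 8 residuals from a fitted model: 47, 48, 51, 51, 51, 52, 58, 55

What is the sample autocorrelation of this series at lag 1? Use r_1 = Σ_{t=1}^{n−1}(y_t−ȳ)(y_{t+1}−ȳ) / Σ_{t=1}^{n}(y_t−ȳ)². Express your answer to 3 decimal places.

Mean ȳ = (47 + 48 + 51 + 51 + 51 + 52 + 58 + 55)/8 = 51.6250
Deviations from mean: -4.6250, -3.6250, -0.6250, -0.6250, -0.6250, 0.3750, 6.3750, 3.3750
Numerator Σ_{t=1}^{7}(y_t−ȳ)(y_{t+1}−ȳ) = 43.4844
Denominator Σ(y_t−ȳ)² = 87.8750
r_1 = 43.4844 / 87.8750 = 0.495

0.495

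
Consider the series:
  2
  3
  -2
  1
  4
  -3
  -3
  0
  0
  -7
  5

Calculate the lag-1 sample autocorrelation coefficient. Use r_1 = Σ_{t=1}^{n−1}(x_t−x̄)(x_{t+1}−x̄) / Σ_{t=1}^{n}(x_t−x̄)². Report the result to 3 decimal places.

-0.286

Mean x̄ = (2 + 3 − 2 + 1 + 4 − 3 − 3 + 0 + 0 − 7 + 5)/11 = 0.0000
Numerator Σ_{t=1}^{10}(x_t−x̄)(x_{t+1}−x̄) = -36.0000
Denominator Σ(x_t−x̄)² = 126.0000
r_1 = -36.0000 / 126.0000 = -0.286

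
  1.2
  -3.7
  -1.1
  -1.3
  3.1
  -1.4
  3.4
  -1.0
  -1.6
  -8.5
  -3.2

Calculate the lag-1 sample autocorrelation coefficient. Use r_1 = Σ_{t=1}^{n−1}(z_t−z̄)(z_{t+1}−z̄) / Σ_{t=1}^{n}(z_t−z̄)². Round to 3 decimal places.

0.090

Mean z̄ = (1.2 − 3.7 − 1.1 − 1.3 + 3.1 − 1.4 + 3.4 − 1.0 − 1.6 − 8.5 − 3.2)/11 = -1.2818
Numerator Σ_{t=1}^{10}(z_t−z̄)(z_{t+1}−z̄) = 9.7769
Denominator Σ(z_t−z̄)² = 109.1364
r_1 = 9.7769 / 109.1364 = 0.090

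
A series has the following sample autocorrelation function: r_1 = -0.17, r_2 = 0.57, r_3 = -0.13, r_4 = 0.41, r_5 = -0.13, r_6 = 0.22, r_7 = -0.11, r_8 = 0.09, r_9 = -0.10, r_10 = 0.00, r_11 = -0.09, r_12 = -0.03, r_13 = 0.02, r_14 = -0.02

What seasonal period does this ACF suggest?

The largest autocorrelation is r_2 = 0.57, with weaker echoes at lags 4 (0.41) and 6 (0.22); the remaining lags stay at or below 0.09.
The dominant spike at lag 2 indicates a seasonal period of 2.

2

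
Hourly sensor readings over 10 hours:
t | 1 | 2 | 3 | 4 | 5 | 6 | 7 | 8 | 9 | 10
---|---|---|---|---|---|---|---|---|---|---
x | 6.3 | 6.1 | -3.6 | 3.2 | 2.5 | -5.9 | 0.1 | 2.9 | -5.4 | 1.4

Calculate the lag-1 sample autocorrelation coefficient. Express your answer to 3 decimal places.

-0.148

Mean x̄ = (6.3 + 6.1 − 3.6 + 3.2 + 2.5 − 5.9 + 0.1 + 2.9 − 5.4 + 1.4)/10 = 0.7600
Numerator Σ_{t=1}^{9}(x_t−x̄)(x_{t+1}−x̄) = -25.8216
Denominator Σ(x_t−x̄)² = 174.9240
r_1 = -25.8216 / 174.9240 = -0.148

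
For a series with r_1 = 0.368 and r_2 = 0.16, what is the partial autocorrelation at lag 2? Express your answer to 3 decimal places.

φ_{22} = (r_2 − r_1²) / (1 − r_1²)
r_1² = (0.368)² = 0.135424
Numerator = 0.16 − 0.1354 = 0.0246; denominator = 1 − 0.1354 = 0.8646
φ_{22} = 0.0246 / 0.8646 = 0.028

0.028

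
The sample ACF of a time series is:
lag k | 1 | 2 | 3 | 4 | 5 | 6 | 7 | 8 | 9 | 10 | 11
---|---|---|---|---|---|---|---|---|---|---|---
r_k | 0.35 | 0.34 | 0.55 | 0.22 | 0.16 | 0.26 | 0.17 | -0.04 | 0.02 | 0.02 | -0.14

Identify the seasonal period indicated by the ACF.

3

The largest autocorrelation is r_3 = 0.55; the remaining lags stay at or below 0.35. The elevated value at lag 1 (0.35), dropping to 0.34 at lag 2, reflects decaying short-term dependence rather than seasonality.
The dominant spike at lag 3 indicates a seasonal period of 3.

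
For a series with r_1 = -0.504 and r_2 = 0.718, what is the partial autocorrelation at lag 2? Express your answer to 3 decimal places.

φ_{22} = (r_2 − r_1²) / (1 − r_1²)
r_1² = (-0.504)² = 0.254016
Numerator = 0.718 − 0.2540 = 0.4640; denominator = 1 − 0.2540 = 0.7460
φ_{22} = 0.4640 / 0.7460 = 0.622

0.622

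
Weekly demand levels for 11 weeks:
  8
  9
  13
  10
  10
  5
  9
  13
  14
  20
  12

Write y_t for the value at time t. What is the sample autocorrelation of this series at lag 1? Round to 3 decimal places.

Mean ȳ = (8 + 9 + 13 + 10 + 10 + 5 + 9 + 13 + 14 + 20 + 12)/11 = 11.1818
Numerator Σ_{t=1}^{10}(y_t−ȳ)(y_{t+1}−ȳ) = 56.2397
Denominator Σ(y_t−ȳ)² = 153.6364
r_1 = 56.2397 / 153.6364 = 0.366

0.366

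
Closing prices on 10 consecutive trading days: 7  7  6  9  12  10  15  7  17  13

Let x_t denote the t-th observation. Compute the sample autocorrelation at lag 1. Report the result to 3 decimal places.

Mean x̄ = (7 + 7 + 6 + 9 + 12 + 10 + 15 + 7 + 17 + 13)/10 = 10.3000
Numerator Σ_{t=1}^{9}(x_t−x̄)(x_{t+1}−x̄) = 7.0100
Denominator Σ(x_t−x̄)² = 130.1000
r_1 = 7.0100 / 130.1000 = 0.054

0.054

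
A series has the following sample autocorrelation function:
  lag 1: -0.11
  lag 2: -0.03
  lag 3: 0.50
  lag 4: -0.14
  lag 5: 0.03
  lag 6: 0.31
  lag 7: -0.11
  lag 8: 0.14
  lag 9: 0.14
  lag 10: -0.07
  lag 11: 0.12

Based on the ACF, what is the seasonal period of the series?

The largest autocorrelation is r_3 = 0.50, with a weaker echo at lag 6 (0.31); the remaining lags stay at or below 0.14.
The dominant spike at lag 3 indicates a seasonal period of 3.

3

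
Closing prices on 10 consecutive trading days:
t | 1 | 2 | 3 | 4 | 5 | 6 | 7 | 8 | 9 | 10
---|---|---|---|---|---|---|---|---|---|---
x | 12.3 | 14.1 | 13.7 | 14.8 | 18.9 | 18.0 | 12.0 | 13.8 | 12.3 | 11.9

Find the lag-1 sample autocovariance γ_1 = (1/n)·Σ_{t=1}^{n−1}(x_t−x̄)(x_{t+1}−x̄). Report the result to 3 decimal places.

1.835

Mean x̄ = (12.3 + 14.1 + 13.7 + 14.8 + 18.9 + 18.0 + 12.0 + 13.8 + 12.3 + 11.9)/10 = 14.1800
Σ_{t=1}^{9}(x_t−x̄)(x_{t+1}−x̄) = 18.3496
γ_1 = 18.3496 / 10 = 1.835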